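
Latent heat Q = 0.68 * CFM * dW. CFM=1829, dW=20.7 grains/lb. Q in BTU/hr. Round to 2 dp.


Q = 0.68 * 1829 * 20.7 = 25745.00 BTU/hr

25745.00 BTU/hr


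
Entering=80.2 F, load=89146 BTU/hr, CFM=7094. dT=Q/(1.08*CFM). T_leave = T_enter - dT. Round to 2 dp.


dT = 89146/(1.08*7094) = 11.6356
T_leave = 80.2 - 11.6356 = 68.56 F

68.56 F


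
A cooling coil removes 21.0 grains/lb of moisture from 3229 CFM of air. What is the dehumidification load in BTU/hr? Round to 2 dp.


Q = 0.68 * 3229 * 21.0 = 46110.12 BTU/hr

46110.12 BTU/hr


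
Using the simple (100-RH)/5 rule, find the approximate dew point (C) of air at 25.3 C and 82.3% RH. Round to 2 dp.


Td = 25.3 - (100-82.3)/5 = 21.76 C

21.76 C


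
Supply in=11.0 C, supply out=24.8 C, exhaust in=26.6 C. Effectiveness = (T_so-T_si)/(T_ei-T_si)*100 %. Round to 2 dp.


eff = (24.8-11.0)/(26.6-11.0)*100 = 88.46 %

88.46 %


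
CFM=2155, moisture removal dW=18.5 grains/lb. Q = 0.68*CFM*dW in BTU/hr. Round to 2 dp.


Q = 0.68 * 2155 * 18.5 = 27109.90 BTU/hr

27109.90 BTU/hr


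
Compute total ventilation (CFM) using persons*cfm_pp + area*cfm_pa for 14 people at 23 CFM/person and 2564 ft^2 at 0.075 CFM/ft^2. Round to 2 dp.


Total = 14*23 + 2564*0.075 = 514.30 CFM

514.30 CFM


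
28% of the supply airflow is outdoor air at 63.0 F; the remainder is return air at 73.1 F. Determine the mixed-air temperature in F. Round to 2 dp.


T_mix = 0.28*63.0 + 0.72*73.1 = 70.27 F

70.27 F


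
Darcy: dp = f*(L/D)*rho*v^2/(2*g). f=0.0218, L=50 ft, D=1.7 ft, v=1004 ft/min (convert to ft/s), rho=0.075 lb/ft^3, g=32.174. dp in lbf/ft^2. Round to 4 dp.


v_fps = 1004/60 = 16.7333 ft/s
dp = 0.0218*(50/1.7)*0.075*16.7333^2/(2*32.174) = 0.2093 lbf/ft^2

0.2093 lbf/ft^2


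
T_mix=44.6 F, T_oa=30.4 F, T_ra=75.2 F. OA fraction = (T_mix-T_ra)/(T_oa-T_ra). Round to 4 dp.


frac = (44.6 - 75.2) / (30.4 - 75.2) = 0.6830

0.6830


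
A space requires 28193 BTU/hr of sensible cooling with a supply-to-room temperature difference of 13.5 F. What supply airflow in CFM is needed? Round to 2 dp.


CFM = 28193 / (1.08 * 13.5) = 1933.68

1933.68 CFM


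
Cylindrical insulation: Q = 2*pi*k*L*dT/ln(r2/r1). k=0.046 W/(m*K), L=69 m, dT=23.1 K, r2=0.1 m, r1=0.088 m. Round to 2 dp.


Q = 2*pi*0.046*69*23.1/ln(0.1/0.088) = 3603.75 W

3603.75 W


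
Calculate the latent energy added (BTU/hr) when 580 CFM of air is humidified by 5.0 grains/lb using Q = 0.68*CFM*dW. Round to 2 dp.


Q = 0.68 * 580 * 5.0 = 1972.00 BTU/hr

1972.00 BTU/hr


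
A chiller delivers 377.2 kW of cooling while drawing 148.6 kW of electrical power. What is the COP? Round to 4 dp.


COP = 377.2 / 148.6 = 2.5384

2.5384


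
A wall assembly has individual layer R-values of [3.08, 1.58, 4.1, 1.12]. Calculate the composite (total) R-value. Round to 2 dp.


R_total = 3.08 + 1.58 + 4.1 + 1.12 = 9.88

9.88


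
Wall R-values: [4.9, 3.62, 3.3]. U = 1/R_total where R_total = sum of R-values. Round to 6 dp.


R_total = 4.9 + 3.62 + 3.3 = 11.82
U = 1/11.82 = 0.084602

0.084602


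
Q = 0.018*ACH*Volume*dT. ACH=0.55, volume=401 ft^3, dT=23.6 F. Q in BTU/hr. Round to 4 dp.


Q = 0.018 * 0.55 * 401 * 23.6 = 93.6896 BTU/hr

93.6896 BTU/hr


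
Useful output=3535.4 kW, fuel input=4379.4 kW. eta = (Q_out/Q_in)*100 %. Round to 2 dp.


eta = (3535.4/4379.4)*100 = 80.73 %

80.73 %


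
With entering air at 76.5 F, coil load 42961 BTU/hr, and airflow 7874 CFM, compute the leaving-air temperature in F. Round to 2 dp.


dT = 42961/(1.08*7874) = 5.0519
T_leave = 76.5 - 5.0519 = 71.45 F

71.45 F


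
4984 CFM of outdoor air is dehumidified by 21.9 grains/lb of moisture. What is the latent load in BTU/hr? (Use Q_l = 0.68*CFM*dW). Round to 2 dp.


Q = 0.68 * 4984 * 21.9 = 74221.73 BTU/hr

74221.73 BTU/hr


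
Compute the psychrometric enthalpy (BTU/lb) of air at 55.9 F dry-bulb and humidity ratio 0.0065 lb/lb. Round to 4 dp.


h = 0.24*55.9 + 0.0065*(1061+0.444*55.9) = 20.4738 BTU/lb

20.4738 BTU/lb


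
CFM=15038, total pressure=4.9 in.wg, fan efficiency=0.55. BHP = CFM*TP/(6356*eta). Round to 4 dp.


BHP = 15038 * 4.9 / (6356 * 0.55) = 21.0785 hp

21.0785 hp


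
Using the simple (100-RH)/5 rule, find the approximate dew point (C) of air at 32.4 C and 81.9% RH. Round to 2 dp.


Td = 32.4 - (100-81.9)/5 = 28.78 C

28.78 C


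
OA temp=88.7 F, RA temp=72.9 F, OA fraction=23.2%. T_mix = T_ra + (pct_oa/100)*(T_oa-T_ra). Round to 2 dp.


T_mix = 72.9 + (23.2/100)*(88.7-72.9) = 76.57 F

76.57 F


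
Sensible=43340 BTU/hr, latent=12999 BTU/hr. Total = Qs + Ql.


Qt = 43340 + 12999 = 56339 BTU/hr

56339 BTU/hr


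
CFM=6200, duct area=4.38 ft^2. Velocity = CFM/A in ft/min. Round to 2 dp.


V = 6200 / 4.38 = 1415.53 ft/min

1415.53 ft/min


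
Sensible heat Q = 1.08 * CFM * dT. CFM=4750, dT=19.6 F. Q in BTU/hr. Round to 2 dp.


Q = 1.08 * 4750 * 19.6 = 100548.00 BTU/hr

100548.00 BTU/hr


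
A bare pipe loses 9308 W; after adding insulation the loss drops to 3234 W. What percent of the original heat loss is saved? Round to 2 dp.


Savings = ((9308-3234)/9308)*100 = 65.26 %

65.26 %


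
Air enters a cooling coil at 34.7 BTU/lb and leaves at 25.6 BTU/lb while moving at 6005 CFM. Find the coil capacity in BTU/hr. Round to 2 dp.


Q = 4.5 * 6005 * (34.7 - 25.6) = 245904.75 BTU/hr

245904.75 BTU/hr


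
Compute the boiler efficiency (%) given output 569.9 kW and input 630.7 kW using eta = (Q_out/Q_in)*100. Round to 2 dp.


eta = (569.9/630.7)*100 = 90.36 %

90.36 %


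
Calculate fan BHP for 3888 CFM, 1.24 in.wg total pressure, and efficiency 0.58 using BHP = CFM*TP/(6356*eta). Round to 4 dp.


BHP = 3888 * 1.24 / (6356 * 0.58) = 1.3078 hp

1.3078 hp


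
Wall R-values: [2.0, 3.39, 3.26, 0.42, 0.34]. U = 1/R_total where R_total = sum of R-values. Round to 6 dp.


R_total = 2.0 + 3.39 + 3.26 + 0.42 + 0.34 = 9.41
U = 1/9.41 = 0.106270

0.106270


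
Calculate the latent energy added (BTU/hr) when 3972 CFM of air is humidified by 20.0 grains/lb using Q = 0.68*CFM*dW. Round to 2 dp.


Q = 0.68 * 3972 * 20.0 = 54019.20 BTU/hr

54019.20 BTU/hr


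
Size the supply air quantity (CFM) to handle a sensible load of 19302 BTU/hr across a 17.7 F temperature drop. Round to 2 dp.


CFM = 19302 / (1.08 * 17.7) = 1009.73

1009.73 CFM


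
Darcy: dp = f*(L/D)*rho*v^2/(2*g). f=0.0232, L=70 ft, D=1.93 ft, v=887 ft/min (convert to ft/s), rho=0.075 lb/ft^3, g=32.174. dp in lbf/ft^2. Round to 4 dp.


v_fps = 887/60 = 14.7833 ft/s
dp = 0.0232*(70/1.93)*0.075*14.7833^2/(2*32.174) = 0.2143 lbf/ft^2

0.2143 lbf/ft^2


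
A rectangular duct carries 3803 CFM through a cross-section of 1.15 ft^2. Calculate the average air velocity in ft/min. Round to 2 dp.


V = 3803 / 1.15 = 3306.96 ft/min

3306.96 ft/min


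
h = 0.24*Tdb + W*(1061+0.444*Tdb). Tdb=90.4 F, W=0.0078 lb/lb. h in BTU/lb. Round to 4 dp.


h = 0.24*90.4 + 0.0078*(1061+0.444*90.4) = 30.2849 BTU/lb

30.2849 BTU/lb


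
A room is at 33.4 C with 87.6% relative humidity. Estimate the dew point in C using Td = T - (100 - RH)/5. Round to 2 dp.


Td = 33.4 - (100-87.6)/5 = 30.92 C

30.92 C


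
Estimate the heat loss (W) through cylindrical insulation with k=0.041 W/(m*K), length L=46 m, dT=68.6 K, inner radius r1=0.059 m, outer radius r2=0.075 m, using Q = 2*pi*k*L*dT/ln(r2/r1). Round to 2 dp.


Q = 2*pi*0.041*46*68.6/ln(0.075/0.059) = 3387.85 W

3387.85 W


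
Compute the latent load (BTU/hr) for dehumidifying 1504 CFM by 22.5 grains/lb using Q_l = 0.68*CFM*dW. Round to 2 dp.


Q = 0.68 * 1504 * 22.5 = 23011.20 BTU/hr

23011.20 BTU/hr


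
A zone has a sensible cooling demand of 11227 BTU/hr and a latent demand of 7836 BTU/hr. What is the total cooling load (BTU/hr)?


Qt = 11227 + 7836 = 19063 BTU/hr

19063 BTU/hr


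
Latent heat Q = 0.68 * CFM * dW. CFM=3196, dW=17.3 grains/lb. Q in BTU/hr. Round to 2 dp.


Q = 0.68 * 3196 * 17.3 = 37597.74 BTU/hr

37597.74 BTU/hr


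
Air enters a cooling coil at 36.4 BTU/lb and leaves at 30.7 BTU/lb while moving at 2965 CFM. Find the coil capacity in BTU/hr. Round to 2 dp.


Q = 4.5 * 2965 * (36.4 - 30.7) = 76052.25 BTU/hr

76052.25 BTU/hr


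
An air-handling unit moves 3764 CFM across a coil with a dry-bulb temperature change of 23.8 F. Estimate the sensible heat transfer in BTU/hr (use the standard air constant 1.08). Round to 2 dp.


Q = 1.08 * 3764 * 23.8 = 96749.86 BTU/hr

96749.86 BTU/hr


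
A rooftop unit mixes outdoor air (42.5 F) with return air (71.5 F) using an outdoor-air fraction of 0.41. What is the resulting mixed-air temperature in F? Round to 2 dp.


T_mix = 0.41*42.5 + 0.59*71.5 = 59.61 F

59.61 F


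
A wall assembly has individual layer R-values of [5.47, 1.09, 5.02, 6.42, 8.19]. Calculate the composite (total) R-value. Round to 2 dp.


R_total = 5.47 + 1.09 + 5.02 + 6.42 + 8.19 = 26.19

26.19


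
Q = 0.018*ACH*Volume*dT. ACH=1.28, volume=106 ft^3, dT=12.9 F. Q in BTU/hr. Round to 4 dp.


Q = 0.018 * 1.28 * 106 * 12.9 = 31.5049 BTU/hr

31.5049 BTU/hr


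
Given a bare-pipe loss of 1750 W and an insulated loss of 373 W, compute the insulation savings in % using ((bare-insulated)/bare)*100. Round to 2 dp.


Savings = ((1750-373)/1750)*100 = 78.69 %

78.69 %


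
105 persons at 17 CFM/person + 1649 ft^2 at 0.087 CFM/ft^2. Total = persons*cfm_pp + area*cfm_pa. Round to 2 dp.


Total = 105*17 + 1649*0.087 = 1928.46 CFM

1928.46 CFM


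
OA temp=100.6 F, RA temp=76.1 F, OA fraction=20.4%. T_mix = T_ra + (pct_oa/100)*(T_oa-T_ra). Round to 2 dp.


T_mix = 76.1 + (20.4/100)*(100.6-76.1) = 81.10 F

81.10 F


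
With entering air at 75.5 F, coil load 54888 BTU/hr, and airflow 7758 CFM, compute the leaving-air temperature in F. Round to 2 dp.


dT = 54888/(1.08*7758) = 6.5509
T_leave = 75.5 - 6.5509 = 68.95 F

68.95 F


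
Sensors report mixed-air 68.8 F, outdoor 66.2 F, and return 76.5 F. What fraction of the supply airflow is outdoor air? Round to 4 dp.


frac = (68.8 - 76.5) / (66.2 - 76.5) = 0.7476

0.7476


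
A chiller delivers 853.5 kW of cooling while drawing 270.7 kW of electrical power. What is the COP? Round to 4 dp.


COP = 853.5 / 270.7 = 3.1529

3.1529


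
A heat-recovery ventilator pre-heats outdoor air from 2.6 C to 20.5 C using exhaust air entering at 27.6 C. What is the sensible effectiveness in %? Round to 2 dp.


eff = (20.5-2.6)/(27.6-2.6)*100 = 71.60 %

71.60 %


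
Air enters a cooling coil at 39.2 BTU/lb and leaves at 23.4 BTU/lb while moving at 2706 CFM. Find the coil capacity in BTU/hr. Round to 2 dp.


Q = 4.5 * 2706 * (39.2 - 23.4) = 192396.60 BTU/hr

192396.60 BTU/hr


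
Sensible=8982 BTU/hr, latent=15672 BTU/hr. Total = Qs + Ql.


Qt = 8982 + 15672 = 24654 BTU/hr

24654 BTU/hr


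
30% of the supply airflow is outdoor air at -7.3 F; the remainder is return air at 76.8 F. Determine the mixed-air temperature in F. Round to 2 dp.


T_mix = 0.3*(-7.3) + 0.7*76.8 = 51.57 F

51.57 F


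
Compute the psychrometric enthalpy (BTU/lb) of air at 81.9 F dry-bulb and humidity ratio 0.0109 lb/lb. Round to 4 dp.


h = 0.24*81.9 + 0.0109*(1061+0.444*81.9) = 31.6173 BTU/lb

31.6173 BTU/lb


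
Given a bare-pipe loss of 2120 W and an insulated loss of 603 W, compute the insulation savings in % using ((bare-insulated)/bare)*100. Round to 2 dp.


Savings = ((2120-603)/2120)*100 = 71.56 %

71.56 %


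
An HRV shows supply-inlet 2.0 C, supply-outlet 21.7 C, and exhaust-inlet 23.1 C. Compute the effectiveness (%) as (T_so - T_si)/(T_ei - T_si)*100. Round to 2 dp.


eff = (21.7-2.0)/(23.1-2.0)*100 = 93.36 %

93.36 %


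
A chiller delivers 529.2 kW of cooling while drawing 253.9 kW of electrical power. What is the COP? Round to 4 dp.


COP = 529.2 / 253.9 = 2.0843

2.0843


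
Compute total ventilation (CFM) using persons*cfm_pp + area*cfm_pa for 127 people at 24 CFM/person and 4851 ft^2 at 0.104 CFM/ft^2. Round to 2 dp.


Total = 127*24 + 4851*0.104 = 3552.50 CFM

3552.50 CFM


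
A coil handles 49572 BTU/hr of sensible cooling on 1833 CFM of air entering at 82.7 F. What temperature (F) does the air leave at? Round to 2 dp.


dT = 49572/(1.08*1833) = 25.0409
T_leave = 82.7 - 25.0409 = 57.66 F

57.66 F


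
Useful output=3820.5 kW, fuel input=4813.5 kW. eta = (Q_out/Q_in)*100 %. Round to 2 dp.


eta = (3820.5/4813.5)*100 = 79.37 %

79.37 %


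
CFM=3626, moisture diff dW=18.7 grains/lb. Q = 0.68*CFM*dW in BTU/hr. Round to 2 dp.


Q = 0.68 * 3626 * 18.7 = 46108.22 BTU/hr

46108.22 BTU/hr


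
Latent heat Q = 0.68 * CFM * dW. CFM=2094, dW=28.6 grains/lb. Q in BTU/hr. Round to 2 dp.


Q = 0.68 * 2094 * 28.6 = 40724.11 BTU/hr

40724.11 BTU/hr


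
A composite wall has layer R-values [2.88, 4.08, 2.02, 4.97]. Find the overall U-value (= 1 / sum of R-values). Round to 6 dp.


R_total = 2.88 + 4.08 + 2.02 + 4.97 = 13.95
U = 1/13.95 = 0.071685

0.071685


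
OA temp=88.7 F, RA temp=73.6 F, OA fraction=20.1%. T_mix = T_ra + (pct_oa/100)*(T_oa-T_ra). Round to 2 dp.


T_mix = 73.6 + (20.1/100)*(88.7-73.6) = 76.64 F

76.64 F


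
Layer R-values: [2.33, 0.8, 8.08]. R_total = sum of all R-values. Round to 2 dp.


R_total = 2.33 + 0.8 + 8.08 = 11.21

11.21


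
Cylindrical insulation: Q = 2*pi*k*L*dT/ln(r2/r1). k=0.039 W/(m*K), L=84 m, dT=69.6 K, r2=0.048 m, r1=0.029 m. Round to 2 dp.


Q = 2*pi*0.039*84*69.6/ln(0.048/0.029) = 2843.05 W

2843.05 W


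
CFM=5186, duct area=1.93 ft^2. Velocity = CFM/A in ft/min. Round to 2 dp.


V = 5186 / 1.93 = 2687.05 ft/min

2687.05 ft/min


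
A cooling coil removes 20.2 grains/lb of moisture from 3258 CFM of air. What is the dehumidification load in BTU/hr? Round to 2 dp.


Q = 0.68 * 3258 * 20.2 = 44751.89 BTU/hr

44751.89 BTU/hr


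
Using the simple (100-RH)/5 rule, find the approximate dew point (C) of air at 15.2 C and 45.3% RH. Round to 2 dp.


Td = 15.2 - (100-45.3)/5 = 4.26 C

4.26 C


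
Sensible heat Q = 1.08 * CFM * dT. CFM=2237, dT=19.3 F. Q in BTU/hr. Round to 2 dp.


Q = 1.08 * 2237 * 19.3 = 46628.03 BTU/hr

46628.03 BTU/hr


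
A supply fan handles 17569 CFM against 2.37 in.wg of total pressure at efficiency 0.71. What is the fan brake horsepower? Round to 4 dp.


BHP = 17569 * 2.37 / (6356 * 0.71) = 9.2268 hp

9.2268 hp


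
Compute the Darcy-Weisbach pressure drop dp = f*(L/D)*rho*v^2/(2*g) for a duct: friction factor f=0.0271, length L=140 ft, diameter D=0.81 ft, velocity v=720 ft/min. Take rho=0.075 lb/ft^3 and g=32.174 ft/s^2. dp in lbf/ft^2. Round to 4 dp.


v_fps = 720/60 = 12.0 ft/s
dp = 0.0271*(140/0.81)*0.075*12.0^2/(2*32.174) = 0.7861 lbf/ft^2

0.7861 lbf/ft^2


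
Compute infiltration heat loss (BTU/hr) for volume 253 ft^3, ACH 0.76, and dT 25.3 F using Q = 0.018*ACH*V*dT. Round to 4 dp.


Q = 0.018 * 0.76 * 253 * 25.3 = 87.5643 BTU/hr

87.5643 BTU/hr


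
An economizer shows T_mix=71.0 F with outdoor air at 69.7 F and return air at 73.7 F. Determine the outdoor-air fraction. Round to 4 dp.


frac = (71.0 - 73.7) / (69.7 - 73.7) = 0.6750

0.6750


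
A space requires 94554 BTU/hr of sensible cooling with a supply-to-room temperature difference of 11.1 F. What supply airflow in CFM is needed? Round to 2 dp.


CFM = 94554 / (1.08 * 11.1) = 7887.39

7887.39 CFM


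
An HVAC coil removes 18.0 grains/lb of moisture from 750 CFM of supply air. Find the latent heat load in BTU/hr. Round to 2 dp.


Q = 0.68 * 750 * 18.0 = 9180.00 BTU/hr

9180.00 BTU/hr


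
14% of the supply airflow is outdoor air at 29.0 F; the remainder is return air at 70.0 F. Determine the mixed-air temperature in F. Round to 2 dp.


T_mix = 0.14*29.0 + 0.86*70.0 = 64.26 F

64.26 F


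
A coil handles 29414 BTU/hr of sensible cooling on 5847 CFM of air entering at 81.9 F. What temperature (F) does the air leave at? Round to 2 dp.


dT = 29414/(1.08*5847) = 4.6580
T_leave = 81.9 - 4.6580 = 77.24 F

77.24 F


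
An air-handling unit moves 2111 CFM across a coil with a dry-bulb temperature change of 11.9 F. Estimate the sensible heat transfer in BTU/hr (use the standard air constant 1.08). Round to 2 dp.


Q = 1.08 * 2111 * 11.9 = 27130.57 BTU/hr

27130.57 BTU/hr


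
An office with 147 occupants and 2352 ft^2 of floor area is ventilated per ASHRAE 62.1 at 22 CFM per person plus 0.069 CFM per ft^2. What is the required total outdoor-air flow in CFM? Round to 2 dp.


Total = 147*22 + 2352*0.069 = 3396.29 CFM

3396.29 CFM


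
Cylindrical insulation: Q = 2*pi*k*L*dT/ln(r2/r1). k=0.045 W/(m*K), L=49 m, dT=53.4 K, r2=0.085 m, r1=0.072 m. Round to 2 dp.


Q = 2*pi*0.045*49*53.4/ln(0.085/0.072) = 4457.18 W

4457.18 W


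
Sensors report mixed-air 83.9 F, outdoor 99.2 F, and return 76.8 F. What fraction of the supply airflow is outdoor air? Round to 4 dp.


frac = (83.9 - 76.8) / (99.2 - 76.8) = 0.3170

0.3170


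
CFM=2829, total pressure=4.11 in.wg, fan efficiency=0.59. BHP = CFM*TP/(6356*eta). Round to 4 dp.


BHP = 2829 * 4.11 / (6356 * 0.59) = 3.1006 hp

3.1006 hp


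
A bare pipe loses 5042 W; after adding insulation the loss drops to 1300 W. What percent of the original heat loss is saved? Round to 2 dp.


Savings = ((5042-1300)/5042)*100 = 74.22 %

74.22 %


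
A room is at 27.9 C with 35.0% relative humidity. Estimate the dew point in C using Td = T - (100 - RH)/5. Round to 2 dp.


Td = 27.9 - (100-35.0)/5 = 14.90 C

14.90 C


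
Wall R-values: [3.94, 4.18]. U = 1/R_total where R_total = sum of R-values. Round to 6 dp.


R_total = 3.94 + 4.18 = 8.12
U = 1/8.12 = 0.123153

0.123153


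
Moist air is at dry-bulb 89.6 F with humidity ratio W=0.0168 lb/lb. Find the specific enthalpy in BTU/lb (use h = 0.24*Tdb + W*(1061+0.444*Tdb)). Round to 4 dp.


h = 0.24*89.6 + 0.0168*(1061+0.444*89.6) = 39.9971 BTU/lb

39.9971 BTU/lb


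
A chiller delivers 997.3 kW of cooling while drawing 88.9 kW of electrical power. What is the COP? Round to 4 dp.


COP = 997.3 / 88.9 = 11.2182

11.2182


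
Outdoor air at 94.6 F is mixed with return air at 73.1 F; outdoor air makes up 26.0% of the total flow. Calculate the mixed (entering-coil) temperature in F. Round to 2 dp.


T_mix = 73.1 + (26.0/100)*(94.6-73.1) = 78.69 F

78.69 F


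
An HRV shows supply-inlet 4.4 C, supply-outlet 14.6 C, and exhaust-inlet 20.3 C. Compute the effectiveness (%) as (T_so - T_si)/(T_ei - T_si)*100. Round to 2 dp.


eff = (14.6-4.4)/(20.3-4.4)*100 = 64.15 %

64.15 %


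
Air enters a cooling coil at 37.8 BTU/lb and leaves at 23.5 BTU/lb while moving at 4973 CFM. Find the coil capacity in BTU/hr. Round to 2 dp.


Q = 4.5 * 4973 * (37.8 - 23.5) = 320012.55 BTU/hr

320012.55 BTU/hr


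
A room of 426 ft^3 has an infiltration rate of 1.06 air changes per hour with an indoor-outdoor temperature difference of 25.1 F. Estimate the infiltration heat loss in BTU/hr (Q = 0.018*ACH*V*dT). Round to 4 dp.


Q = 0.018 * 1.06 * 426 * 25.1 = 204.0148 BTU/hr

204.0148 BTU/hr


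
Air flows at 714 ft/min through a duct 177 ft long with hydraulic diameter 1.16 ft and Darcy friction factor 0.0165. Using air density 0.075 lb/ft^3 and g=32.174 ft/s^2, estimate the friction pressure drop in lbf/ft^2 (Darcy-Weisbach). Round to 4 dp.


v_fps = 714/60 = 11.9 ft/s
dp = 0.0165*(177/1.16)*0.075*11.9^2/(2*32.174) = 0.4155 lbf/ft^2

0.4155 lbf/ft^2


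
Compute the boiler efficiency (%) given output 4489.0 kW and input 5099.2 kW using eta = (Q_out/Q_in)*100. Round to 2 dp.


eta = (4489.0/5099.2)*100 = 88.03 %

88.03 %


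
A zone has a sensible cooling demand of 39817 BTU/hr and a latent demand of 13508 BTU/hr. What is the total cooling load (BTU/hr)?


Qt = 39817 + 13508 = 53325 BTU/hr

53325 BTU/hr


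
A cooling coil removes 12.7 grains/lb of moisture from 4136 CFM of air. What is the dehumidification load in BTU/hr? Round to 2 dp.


Q = 0.68 * 4136 * 12.7 = 35718.50 BTU/hr

35718.50 BTU/hr


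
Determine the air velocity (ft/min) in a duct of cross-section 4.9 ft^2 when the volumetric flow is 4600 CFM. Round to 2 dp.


V = 4600 / 4.9 = 938.78 ft/min

938.78 ft/min


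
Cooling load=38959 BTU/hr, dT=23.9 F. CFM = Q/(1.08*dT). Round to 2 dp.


CFM = 38959 / (1.08 * 23.9) = 1509.34

1509.34 CFM


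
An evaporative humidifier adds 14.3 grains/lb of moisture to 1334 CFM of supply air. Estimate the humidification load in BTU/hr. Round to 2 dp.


Q = 0.68 * 1334 * 14.3 = 12971.82 BTU/hr

12971.82 BTU/hr


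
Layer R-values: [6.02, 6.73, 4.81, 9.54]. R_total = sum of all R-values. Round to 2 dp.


R_total = 6.02 + 6.73 + 4.81 + 9.54 = 27.10

27.10


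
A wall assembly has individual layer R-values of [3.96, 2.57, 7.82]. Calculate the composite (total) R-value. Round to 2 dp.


R_total = 3.96 + 2.57 + 7.82 = 14.35

14.35


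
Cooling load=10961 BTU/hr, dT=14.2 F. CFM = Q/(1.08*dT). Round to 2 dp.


CFM = 10961 / (1.08 * 14.2) = 714.72

714.72 CFM


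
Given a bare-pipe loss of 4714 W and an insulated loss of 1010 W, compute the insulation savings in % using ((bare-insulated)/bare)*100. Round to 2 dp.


Savings = ((4714-1010)/4714)*100 = 78.57 %

78.57 %


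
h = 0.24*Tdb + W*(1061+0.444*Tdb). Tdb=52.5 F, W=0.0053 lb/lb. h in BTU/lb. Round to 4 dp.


h = 0.24*52.5 + 0.0053*(1061+0.444*52.5) = 18.3468 BTU/lb

18.3468 BTU/lb


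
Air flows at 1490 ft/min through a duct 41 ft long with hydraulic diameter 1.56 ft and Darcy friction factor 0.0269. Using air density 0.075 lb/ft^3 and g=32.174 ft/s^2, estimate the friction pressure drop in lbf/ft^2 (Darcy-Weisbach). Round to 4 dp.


v_fps = 1490/60 = 24.8333 ft/s
dp = 0.0269*(41/1.56)*0.075*24.8333^2/(2*32.174) = 0.5082 lbf/ft^2

0.5082 lbf/ft^2


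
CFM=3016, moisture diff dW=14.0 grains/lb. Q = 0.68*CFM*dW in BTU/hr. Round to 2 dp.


Q = 0.68 * 3016 * 14.0 = 28712.32 BTU/hr

28712.32 BTU/hr


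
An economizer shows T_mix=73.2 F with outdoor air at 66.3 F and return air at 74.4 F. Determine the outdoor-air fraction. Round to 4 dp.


frac = (73.2 - 74.4) / (66.3 - 74.4) = 0.1481

0.1481


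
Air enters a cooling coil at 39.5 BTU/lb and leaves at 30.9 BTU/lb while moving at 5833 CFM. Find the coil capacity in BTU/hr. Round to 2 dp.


Q = 4.5 * 5833 * (39.5 - 30.9) = 225737.10 BTU/hr

225737.10 BTU/hr


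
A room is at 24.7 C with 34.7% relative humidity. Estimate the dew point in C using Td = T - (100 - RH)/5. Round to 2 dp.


Td = 24.7 - (100-34.7)/5 = 11.64 C

11.64 C


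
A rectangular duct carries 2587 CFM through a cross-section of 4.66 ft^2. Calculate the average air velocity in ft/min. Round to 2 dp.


V = 2587 / 4.66 = 555.15 ft/min

555.15 ft/min


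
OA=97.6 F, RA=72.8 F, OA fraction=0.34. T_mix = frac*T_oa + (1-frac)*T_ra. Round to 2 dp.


T_mix = 0.34*97.6 + 0.66*72.8 = 81.23 F

81.23 F


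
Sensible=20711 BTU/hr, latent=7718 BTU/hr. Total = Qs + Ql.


Qt = 20711 + 7718 = 28429 BTU/hr

28429 BTU/hr


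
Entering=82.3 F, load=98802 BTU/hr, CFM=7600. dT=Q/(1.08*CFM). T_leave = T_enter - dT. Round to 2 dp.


dT = 98802/(1.08*7600) = 12.0373
T_leave = 82.3 - 12.0373 = 70.26 F

70.26 F


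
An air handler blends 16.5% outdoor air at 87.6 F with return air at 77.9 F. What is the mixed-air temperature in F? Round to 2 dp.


T_mix = 77.9 + (16.5/100)*(87.6-77.9) = 79.50 F

79.50 F


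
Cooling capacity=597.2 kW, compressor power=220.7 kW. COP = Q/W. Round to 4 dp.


COP = 597.2 / 220.7 = 2.7059

2.7059


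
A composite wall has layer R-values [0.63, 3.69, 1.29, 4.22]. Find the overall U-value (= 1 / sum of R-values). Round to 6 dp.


R_total = 0.63 + 3.69 + 1.29 + 4.22 = 9.83
U = 1/9.83 = 0.101729

0.101729


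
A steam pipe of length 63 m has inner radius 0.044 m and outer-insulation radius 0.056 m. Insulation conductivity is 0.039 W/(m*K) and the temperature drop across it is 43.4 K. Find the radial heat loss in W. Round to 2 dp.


Q = 2*pi*0.039*63*43.4/ln(0.056/0.044) = 2778.21 W

2778.21 W


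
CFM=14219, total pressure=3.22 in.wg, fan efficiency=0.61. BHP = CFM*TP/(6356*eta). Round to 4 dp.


BHP = 14219 * 3.22 / (6356 * 0.61) = 11.8089 hp

11.8089 hp


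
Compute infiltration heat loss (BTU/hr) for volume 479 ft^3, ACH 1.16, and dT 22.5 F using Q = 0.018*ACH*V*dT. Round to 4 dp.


Q = 0.018 * 1.16 * 479 * 22.5 = 225.0342 BTU/hr

225.0342 BTU/hr


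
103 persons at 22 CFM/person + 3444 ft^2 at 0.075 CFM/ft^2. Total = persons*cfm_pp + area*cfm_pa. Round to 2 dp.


Total = 103*22 + 3444*0.075 = 2524.30 CFM

2524.30 CFM


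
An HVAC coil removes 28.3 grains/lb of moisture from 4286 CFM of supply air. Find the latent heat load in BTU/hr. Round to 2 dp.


Q = 0.68 * 4286 * 28.3 = 82479.78 BTU/hr

82479.78 BTU/hr


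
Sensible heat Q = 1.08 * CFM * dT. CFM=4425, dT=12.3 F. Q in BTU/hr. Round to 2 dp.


Q = 1.08 * 4425 * 12.3 = 58781.70 BTU/hr

58781.70 BTU/hr


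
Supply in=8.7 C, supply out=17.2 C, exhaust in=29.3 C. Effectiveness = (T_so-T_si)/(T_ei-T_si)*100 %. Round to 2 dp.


eff = (17.2-8.7)/(29.3-8.7)*100 = 41.26 %

41.26 %


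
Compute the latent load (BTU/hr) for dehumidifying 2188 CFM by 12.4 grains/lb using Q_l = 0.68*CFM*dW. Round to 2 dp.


Q = 0.68 * 2188 * 12.4 = 18449.22 BTU/hr

18449.22 BTU/hr


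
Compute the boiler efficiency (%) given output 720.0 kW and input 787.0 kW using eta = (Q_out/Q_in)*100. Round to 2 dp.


eta = (720.0/787.0)*100 = 91.49 %

91.49 %


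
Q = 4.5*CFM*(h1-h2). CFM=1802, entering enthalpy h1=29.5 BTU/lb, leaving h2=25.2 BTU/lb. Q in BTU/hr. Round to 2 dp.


Q = 4.5 * 1802 * (29.5 - 25.2) = 34868.70 BTU/hr

34868.70 BTU/hr


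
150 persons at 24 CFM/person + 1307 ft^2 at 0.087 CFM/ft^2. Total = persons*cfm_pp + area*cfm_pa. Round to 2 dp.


Total = 150*24 + 1307*0.087 = 3713.71 CFM

3713.71 CFM


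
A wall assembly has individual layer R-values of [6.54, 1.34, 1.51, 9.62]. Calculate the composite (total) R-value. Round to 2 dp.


R_total = 6.54 + 1.34 + 1.51 + 9.62 = 19.01

19.01


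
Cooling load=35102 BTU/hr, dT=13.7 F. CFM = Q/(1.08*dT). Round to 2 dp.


CFM = 35102 / (1.08 * 13.7) = 2372.40

2372.40 CFM


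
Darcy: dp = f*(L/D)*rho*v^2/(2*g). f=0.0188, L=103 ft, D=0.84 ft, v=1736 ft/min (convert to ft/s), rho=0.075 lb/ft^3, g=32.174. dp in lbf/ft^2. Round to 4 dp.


v_fps = 1736/60 = 28.9333 ft/s
dp = 0.0188*(103/0.84)*0.075*28.9333^2/(2*32.174) = 2.2493 lbf/ft^2

2.2493 lbf/ft^2


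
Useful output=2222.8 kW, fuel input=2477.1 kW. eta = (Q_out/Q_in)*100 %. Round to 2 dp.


eta = (2222.8/2477.1)*100 = 89.73 %

89.73 %


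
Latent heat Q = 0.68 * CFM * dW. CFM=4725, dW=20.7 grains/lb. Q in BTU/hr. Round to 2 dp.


Q = 0.68 * 4725 * 20.7 = 66509.10 BTU/hr

66509.10 BTU/hr


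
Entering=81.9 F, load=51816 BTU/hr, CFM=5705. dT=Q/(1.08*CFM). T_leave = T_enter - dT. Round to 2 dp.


dT = 51816/(1.08*5705) = 8.4098
T_leave = 81.9 - 8.4098 = 73.49 F

73.49 F


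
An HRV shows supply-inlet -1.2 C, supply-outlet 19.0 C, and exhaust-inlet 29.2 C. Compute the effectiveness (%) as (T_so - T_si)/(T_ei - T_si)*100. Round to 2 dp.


eff = (19.0-(-1.2))/(29.2-(-1.2))*100 = 66.45 %

66.45 %


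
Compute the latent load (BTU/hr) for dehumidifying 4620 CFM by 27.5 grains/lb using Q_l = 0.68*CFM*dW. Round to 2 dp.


Q = 0.68 * 4620 * 27.5 = 86394.00 BTU/hr

86394.00 BTU/hr


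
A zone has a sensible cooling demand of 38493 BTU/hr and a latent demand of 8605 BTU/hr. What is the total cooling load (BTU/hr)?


Qt = 38493 + 8605 = 47098 BTU/hr

47098 BTU/hr


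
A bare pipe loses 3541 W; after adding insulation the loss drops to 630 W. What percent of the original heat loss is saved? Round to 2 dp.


Savings = ((3541-630)/3541)*100 = 82.21 %

82.21 %


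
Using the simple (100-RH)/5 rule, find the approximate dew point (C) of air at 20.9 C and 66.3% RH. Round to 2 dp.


Td = 20.9 - (100-66.3)/5 = 14.16 C

14.16 C


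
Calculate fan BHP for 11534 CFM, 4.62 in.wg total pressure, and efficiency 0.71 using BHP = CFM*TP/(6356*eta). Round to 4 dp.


BHP = 11534 * 4.62 / (6356 * 0.71) = 11.8081 hp

11.8081 hp


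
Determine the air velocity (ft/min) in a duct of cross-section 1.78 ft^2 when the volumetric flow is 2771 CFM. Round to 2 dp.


V = 2771 / 1.78 = 1556.74 ft/min

1556.74 ft/min


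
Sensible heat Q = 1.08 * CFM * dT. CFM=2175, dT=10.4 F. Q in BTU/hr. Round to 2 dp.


Q = 1.08 * 2175 * 10.4 = 24429.60 BTU/hr

24429.60 BTU/hr


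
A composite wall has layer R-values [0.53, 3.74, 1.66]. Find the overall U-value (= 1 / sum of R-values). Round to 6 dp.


R_total = 0.53 + 3.74 + 1.66 = 5.93
U = 1/5.93 = 0.168634

0.168634


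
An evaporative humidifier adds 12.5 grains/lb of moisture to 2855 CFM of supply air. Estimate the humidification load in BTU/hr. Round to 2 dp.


Q = 0.68 * 2855 * 12.5 = 24267.50 BTU/hr

24267.50 BTU/hr


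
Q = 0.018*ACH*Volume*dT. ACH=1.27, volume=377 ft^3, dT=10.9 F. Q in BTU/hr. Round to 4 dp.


Q = 0.018 * 1.27 * 377 * 10.9 = 93.9386 BTU/hr

93.9386 BTU/hr


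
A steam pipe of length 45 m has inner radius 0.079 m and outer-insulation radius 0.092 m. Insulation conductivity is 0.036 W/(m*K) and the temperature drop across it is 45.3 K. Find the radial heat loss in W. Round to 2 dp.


Q = 2*pi*0.036*45*45.3/ln(0.092/0.079) = 3026.75 W

3026.75 W


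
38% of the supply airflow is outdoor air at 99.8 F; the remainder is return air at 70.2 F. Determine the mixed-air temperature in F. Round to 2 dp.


T_mix = 0.38*99.8 + 0.62*70.2 = 81.45 F

81.45 F


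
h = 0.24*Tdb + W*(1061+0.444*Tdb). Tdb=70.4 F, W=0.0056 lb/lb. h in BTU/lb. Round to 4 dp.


h = 0.24*70.4 + 0.0056*(1061+0.444*70.4) = 23.0126 BTU/lb

23.0126 BTU/lb


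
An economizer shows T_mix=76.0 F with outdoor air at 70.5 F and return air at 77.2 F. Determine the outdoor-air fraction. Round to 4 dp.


frac = (76.0 - 77.2) / (70.5 - 77.2) = 0.1791

0.1791


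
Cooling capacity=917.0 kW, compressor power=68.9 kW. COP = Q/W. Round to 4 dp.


COP = 917.0 / 68.9 = 13.3091

13.3091


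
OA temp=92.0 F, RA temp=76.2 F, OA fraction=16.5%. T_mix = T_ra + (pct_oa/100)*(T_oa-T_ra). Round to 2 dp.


T_mix = 76.2 + (16.5/100)*(92.0-76.2) = 78.81 F

78.81 F


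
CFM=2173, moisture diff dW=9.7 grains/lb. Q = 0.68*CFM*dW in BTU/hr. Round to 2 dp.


Q = 0.68 * 2173 * 9.7 = 14333.11 BTU/hr

14333.11 BTU/hr


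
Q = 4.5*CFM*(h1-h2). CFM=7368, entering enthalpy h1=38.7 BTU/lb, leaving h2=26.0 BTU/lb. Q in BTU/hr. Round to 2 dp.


Q = 4.5 * 7368 * (38.7 - 26.0) = 421081.20 BTU/hr

421081.20 BTU/hr


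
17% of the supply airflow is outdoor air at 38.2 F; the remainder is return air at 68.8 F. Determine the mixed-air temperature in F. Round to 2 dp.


T_mix = 0.17*38.2 + 0.83*68.8 = 63.60 F

63.60 F


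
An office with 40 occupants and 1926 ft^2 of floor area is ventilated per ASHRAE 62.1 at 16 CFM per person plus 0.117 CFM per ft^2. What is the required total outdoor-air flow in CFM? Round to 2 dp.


Total = 40*16 + 1926*0.117 = 865.34 CFM

865.34 CFM


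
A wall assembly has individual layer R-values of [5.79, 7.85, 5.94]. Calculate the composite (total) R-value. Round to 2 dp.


R_total = 5.79 + 7.85 + 5.94 = 19.58

19.58


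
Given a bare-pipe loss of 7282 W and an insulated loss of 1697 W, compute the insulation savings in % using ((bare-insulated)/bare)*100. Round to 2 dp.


Savings = ((7282-1697)/7282)*100 = 76.70 %

76.70 %


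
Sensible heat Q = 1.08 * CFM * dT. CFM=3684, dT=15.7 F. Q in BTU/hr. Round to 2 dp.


Q = 1.08 * 3684 * 15.7 = 62465.90 BTU/hr

62465.90 BTU/hr


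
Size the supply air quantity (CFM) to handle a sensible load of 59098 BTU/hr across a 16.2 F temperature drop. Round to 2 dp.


CFM = 59098 / (1.08 * 16.2) = 3377.80

3377.80 CFM


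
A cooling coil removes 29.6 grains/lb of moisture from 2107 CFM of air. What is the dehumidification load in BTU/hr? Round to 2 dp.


Q = 0.68 * 2107 * 29.6 = 42409.70 BTU/hr

42409.70 BTU/hr


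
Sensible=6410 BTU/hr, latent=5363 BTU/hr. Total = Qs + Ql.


Qt = 6410 + 5363 = 11773 BTU/hr

11773 BTU/hr


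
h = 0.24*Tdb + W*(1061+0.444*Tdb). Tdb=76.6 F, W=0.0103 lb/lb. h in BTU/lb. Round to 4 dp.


h = 0.24*76.6 + 0.0103*(1061+0.444*76.6) = 29.6626 BTU/lb

29.6626 BTU/lb


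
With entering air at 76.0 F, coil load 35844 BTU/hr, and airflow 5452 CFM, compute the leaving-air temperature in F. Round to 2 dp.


dT = 35844/(1.08*5452) = 6.0875
T_leave = 76.0 - 6.0875 = 69.91 F

69.91 F


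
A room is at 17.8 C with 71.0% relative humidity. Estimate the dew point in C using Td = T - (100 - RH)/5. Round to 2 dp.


Td = 17.8 - (100-71.0)/5 = 12.00 C

12.00 C


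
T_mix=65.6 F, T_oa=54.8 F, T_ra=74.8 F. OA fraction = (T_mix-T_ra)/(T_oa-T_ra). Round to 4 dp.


frac = (65.6 - 74.8) / (54.8 - 74.8) = 0.4600

0.4600


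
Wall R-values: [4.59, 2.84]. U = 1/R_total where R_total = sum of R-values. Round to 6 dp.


R_total = 4.59 + 2.84 = 7.43
U = 1/7.43 = 0.134590

0.134590


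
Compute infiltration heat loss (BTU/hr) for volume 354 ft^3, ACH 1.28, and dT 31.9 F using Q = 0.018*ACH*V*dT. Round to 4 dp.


Q = 0.018 * 1.28 * 354 * 31.9 = 260.1815 BTU/hr

260.1815 BTU/hr


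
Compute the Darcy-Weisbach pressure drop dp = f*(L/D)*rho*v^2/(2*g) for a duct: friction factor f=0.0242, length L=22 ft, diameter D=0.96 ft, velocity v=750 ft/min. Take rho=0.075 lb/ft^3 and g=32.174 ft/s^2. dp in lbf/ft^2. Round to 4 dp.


v_fps = 750/60 = 12.5 ft/s
dp = 0.0242*(22/0.96)*0.075*12.5^2/(2*32.174) = 0.1010 lbf/ft^2

0.1010 lbf/ft^2


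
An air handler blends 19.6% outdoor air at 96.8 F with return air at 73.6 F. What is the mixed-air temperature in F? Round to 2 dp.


T_mix = 73.6 + (19.6/100)*(96.8-73.6) = 78.15 F

78.15 F


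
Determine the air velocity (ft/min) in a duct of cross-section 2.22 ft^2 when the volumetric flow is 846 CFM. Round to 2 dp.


V = 846 / 2.22 = 381.08 ft/min

381.08 ft/min


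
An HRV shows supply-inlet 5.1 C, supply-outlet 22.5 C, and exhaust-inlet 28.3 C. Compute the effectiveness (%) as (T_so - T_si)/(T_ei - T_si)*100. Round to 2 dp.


eff = (22.5-5.1)/(28.3-5.1)*100 = 75.00 %

75.00 %


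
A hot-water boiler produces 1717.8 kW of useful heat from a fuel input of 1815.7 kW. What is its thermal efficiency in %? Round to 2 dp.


eta = (1717.8/1815.7)*100 = 94.61 %

94.61 %


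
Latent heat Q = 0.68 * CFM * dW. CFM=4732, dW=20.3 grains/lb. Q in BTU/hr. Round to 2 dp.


Q = 0.68 * 4732 * 20.3 = 65320.53 BTU/hr

65320.53 BTU/hr


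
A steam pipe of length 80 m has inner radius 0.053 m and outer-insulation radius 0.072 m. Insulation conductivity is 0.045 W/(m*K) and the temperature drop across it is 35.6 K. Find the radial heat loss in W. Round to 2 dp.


Q = 2*pi*0.045*80*35.6/ln(0.072/0.053) = 2628.33 W

2628.33 W


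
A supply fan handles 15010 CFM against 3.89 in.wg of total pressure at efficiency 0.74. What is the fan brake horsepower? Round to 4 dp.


BHP = 15010 * 3.89 / (6356 * 0.74) = 12.4141 hp

12.4141 hp


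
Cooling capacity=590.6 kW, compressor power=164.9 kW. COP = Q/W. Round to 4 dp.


COP = 590.6 / 164.9 = 3.5816

3.5816


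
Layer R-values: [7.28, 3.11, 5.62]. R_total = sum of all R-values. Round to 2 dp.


R_total = 7.28 + 3.11 + 5.62 = 16.01

16.01


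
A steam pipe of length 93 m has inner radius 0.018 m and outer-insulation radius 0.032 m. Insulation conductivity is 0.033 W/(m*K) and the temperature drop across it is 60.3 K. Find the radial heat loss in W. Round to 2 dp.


Q = 2*pi*0.033*93*60.3/ln(0.032/0.018) = 2020.93 W

2020.93 W


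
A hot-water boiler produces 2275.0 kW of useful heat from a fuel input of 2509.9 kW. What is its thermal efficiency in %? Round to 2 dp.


eta = (2275.0/2509.9)*100 = 90.64 %

90.64 %


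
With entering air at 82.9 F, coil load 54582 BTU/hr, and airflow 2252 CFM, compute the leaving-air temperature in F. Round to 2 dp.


dT = 54582/(1.08*2252) = 22.4418
T_leave = 82.9 - 22.4418 = 60.46 F

60.46 F


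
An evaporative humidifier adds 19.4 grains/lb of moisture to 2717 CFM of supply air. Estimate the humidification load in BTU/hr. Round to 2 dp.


Q = 0.68 * 2717 * 19.4 = 35842.66 BTU/hr

35842.66 BTU/hr


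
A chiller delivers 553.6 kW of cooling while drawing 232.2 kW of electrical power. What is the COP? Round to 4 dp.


COP = 553.6 / 232.2 = 2.3842

2.3842


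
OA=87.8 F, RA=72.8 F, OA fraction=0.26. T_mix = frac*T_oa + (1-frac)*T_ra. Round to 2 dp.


T_mix = 0.26*87.8 + 0.74*72.8 = 76.70 F

76.70 F


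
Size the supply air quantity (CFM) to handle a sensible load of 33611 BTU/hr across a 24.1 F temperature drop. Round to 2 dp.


CFM = 33611 / (1.08 * 24.1) = 1291.34

1291.34 CFM


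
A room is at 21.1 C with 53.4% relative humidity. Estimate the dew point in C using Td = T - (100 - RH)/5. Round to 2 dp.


Td = 21.1 - (100-53.4)/5 = 11.78 C

11.78 C


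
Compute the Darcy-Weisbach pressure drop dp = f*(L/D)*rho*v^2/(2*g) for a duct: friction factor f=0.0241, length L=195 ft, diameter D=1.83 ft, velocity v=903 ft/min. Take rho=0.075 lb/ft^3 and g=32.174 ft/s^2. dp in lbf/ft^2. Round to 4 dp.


v_fps = 903/60 = 15.05 ft/s
dp = 0.0241*(195/1.83)*0.075*15.05^2/(2*32.174) = 0.6780 lbf/ft^2

0.6780 lbf/ft^2


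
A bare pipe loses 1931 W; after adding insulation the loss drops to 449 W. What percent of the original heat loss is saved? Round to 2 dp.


Savings = ((1931-449)/1931)*100 = 76.75 %

76.75 %


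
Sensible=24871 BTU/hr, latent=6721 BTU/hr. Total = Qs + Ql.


Qt = 24871 + 6721 = 31592 BTU/hr

31592 BTU/hr


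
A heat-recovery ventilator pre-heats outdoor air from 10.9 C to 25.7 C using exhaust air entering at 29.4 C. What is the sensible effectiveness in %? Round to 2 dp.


eff = (25.7-10.9)/(29.4-10.9)*100 = 80.00 %

80.00 %


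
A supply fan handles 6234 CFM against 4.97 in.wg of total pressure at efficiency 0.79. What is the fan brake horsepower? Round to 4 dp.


BHP = 6234 * 4.97 / (6356 * 0.79) = 6.1704 hp

6.1704 hp


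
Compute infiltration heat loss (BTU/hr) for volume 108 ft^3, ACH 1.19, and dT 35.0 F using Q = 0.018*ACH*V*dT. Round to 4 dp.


Q = 0.018 * 1.19 * 108 * 35.0 = 80.9676 BTU/hr

80.9676 BTU/hr


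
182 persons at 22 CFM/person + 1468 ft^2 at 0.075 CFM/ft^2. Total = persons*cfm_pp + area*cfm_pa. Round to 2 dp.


Total = 182*22 + 1468*0.075 = 4114.10 CFM

4114.10 CFM


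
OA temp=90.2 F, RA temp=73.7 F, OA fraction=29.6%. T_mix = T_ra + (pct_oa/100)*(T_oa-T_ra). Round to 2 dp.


T_mix = 73.7 + (29.6/100)*(90.2-73.7) = 78.58 F

78.58 F


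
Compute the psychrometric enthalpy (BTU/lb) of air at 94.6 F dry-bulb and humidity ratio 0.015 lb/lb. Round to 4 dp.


h = 0.24*94.6 + 0.015*(1061+0.444*94.6) = 39.2490 BTU/lb

39.2490 BTU/lb


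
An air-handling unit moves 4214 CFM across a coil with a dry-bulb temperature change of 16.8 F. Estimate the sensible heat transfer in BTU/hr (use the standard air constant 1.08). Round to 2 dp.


Q = 1.08 * 4214 * 16.8 = 76458.82 BTU/hr

76458.82 BTU/hr


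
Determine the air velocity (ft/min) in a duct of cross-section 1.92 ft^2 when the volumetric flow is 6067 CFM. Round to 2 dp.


V = 6067 / 1.92 = 3159.90 ft/min

3159.90 ft/min


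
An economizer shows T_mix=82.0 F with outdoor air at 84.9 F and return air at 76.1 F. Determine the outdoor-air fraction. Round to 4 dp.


frac = (82.0 - 76.1) / (84.9 - 76.1) = 0.6705

0.6705
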